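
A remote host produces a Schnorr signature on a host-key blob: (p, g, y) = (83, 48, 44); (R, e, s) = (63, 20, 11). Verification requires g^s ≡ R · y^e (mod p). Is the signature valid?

g^s mod p:
48^2 = 2304 ≡ 63
48^4 ≡ 63^2 = 3969 ≡ 68
48^8 ≡ 68^2 = 4624 ≡ 59
11 = 8 + 2 + 1, so 48^11 ≡ 59·63·48 ≡ 49 (mod 83)
R · y^e mod p:
44^2 = 1936 ≡ 27
44^4 ≡ 27^2 = 729 ≡ 65
44^8 ≡ 65^2 = 4225 ≡ 75
44^16 ≡ 75^2 = 5625 ≡ 64
20 = 16 + 4, so 44^20 ≡ 64·65 ≡ 10 (mod 83)
63·10 = 630 ≡ 49 (mod 83)
49 ≡ 49 (mod 83); signature holds.

valid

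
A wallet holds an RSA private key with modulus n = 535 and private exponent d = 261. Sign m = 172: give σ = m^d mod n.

487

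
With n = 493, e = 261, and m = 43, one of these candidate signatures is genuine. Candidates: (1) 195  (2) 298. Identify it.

Candidate 1: 195^2 = 38025 ≡ 64; 195^4 ≡ 64^2 = 4096 ≡ 152; 195^8 ≡ 152^2 = 23104 ≡ 426; 195^16 ≡ 426^2 = 181476 ≡ 52; 195^32 ≡ 52^2 = 2704 ≡ 239; 195^64 ≡ 239^2 = 57121 ≡ 426; 195^128 ≡ 426^2 = 181476 ≡ 52; 195^256 ≡ 52^2 = 2704 ≡ 239; 261 = 256 + 4 + 1, so 195^261 ≡ 239·152·195 ≡ 43 (mod 493)
  → matches m = 43
Candidate 2: 298^2 = 88804 ≡ 64; 298^4 ≡ 64^2 = 4096 ≡ 152; 298^8 ≡ 152^2 = 23104 ≡ 426; 298^16 ≡ 426^2 = 181476 ≡ 52; 298^32 ≡ 52^2 = 2704 ≡ 239; 298^64 ≡ 239^2 = 57121 ≡ 426; 298^128 ≡ 426^2 = 181476 ≡ 52; 298^256 ≡ 52^2 = 2704 ≡ 239; 261 = 256 + 4 + 1, so 298^261 ≡ 239·152·298 ≡ 450 (mod 493)

1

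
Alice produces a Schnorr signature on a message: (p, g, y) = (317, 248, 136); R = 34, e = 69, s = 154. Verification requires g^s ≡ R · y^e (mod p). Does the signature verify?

g^s mod p:
248^154 mod 317 = 44
R · y^e mod p:
136^69 mod 317 = 281
34·281 = 9554 ≡ 44 (mod 317)
44 ≡ 44 (mod 317); signature holds.

verifies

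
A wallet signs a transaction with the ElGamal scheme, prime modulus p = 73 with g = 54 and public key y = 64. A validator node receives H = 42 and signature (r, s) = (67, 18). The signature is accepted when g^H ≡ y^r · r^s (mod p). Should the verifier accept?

Left side g^H mod p:
Squares mod 73: 54^1≡54, 54^2≡69, 54^4≡16, 54^8≡37, 54^16≡55, 54^32≡32
42 = 32 + 8 + 2, so 54^42 ≡ 32·37·69 ≡ 9 (mod 73)
Right side y^r · r^s mod p:
Squares mod 73: 64^1≡64, 64^2≡8, 64^4≡64, 64^8≡8, 64^16≡64, 64^32≡8, 64^64≡64
67 = 64 + 2 + 1, so 64^67 ≡ 64·8·64 ≡ 64 (mod 73)
Squares mod 73: 67^1≡67, 67^2≡36, 67^4≡55, 67^8≡32, 67^16≡2
18 = 16 + 2, so 67^18 ≡ 2·36 ≡ 72 (mod 73)
64·72 = 4608 ≡ 9 (mod 73)
9 ≡ 9 (mod 73), so the signature is genuine.

accept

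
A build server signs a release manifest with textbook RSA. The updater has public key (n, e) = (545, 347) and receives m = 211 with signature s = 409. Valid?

no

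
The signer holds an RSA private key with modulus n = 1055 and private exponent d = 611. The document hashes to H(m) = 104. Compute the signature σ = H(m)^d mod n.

104

(H(m))^2 ≡ 104^2 = 10816 ≡ 266
(H(m))^4 ≡ 266^2 = 70756 ≡ 71
(H(m))^8 ≡ 71^2 = 5041 ≡ 821
(H(m))^16 ≡ 821^2 = 674041 ≡ 951
(H(m))^32 ≡ 951^2 = 904401 ≡ 266
(H(m))^64 ≡ 266^2 = 70756 ≡ 71
(H(m))^128 ≡ 71^2 = 5041 ≡ 821
(H(m))^256 ≡ 821^2 = 674041 ≡ 951
(H(m))^512 ≡ 951^2 = 904401 ≡ 266
611 = 512 + 64 + 32 + 2 + 1, so (H(m))^611 ≡ 266·71·266·266·104 ≡ 104 (mod 1055)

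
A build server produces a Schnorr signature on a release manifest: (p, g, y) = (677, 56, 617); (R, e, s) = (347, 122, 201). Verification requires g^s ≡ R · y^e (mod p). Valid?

g^s mod p:
Squares mod 677: 56^1≡56, 56^2≡428, 56^4≡394, 56^8≡203, 56^16≡589, 56^32≡297, 56^64≡199, 56^128≡335
201 = 128 + 64 + 8 + 1, so 56^201 ≡ 335·199·203·56 ≡ 380 (mod 677)
R · y^e mod p:
Squares mod 677: 617^1≡617, 617^2≡215, 617^4≡189, 617^8≡517, 617^16≡551, 617^32≡305, 617^64≡276
122 = 64 + 32 + 16 + 8 + 2, so 617^122 ≡ 276·305·551·517·215 ≡ 204 (mod 677)
347·204 = 70788 ≡ 380 (mod 677)
380 ≡ 380 (mod 677); signature holds.

yes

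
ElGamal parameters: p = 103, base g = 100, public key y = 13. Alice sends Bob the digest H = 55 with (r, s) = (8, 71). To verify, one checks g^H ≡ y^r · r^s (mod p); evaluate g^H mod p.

100^2 = 10000 ≡ 9
100^4 ≡ 9^2 = 81
100^8 ≡ 81^2 = 6561 ≡ 72
100^16 ≡ 72^2 = 5184 ≡ 34
100^32 ≡ 34^2 = 1156 ≡ 23
55 = 32 + 16 + 4 + 2 + 1, so 100^55 ≡ 23·34·81·9·100 ≡ 81 (mod 103)

81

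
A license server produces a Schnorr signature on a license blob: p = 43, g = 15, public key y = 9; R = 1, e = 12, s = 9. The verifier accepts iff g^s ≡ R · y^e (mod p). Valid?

g^s mod p:
Squares mod 43: 15^1≡15, 15^2≡10, 15^4≡14, 15^8≡24
9 = 8 + 1, so 15^9 ≡ 24·15 ≡ 16 (mod 43)
R · y^e mod p:
Squares mod 43: 9^1≡9, 9^2≡38, 9^4≡25, 9^8≡23
12 = 8 + 4, so 9^12 ≡ 23·25 ≡ 16 (mod 43)
1·16 = 16 ≡ 16 (mod 43)
16 ≡ 16 (mod 43); signature holds.

yes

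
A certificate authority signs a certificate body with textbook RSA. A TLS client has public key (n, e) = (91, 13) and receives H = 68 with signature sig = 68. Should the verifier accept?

accept

sig^2 ≡ 68^2 = 4624 ≡ 74
sig^4 ≡ 74^2 = 5476 ≡ 16
sig^8 ≡ 16^2 = 256 ≡ 74
13 = 8 + 4 + 1, so sig^13 ≡ 74·16·68 ≡ 68 (mod 91)
sig^13 mod 91 = 68 matches H.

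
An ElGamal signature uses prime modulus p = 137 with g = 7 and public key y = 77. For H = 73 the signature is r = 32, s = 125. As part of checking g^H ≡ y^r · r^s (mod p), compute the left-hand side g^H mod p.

Squares mod 137: 7^1≡7, 7^2≡49, 7^4≡72, 7^8≡115, 7^16≡73, 7^32≡123, 7^64≡59
73 = 64 + 8 + 1, so 7^73 ≡ 59·115·7 ≡ 93 (mod 137)

93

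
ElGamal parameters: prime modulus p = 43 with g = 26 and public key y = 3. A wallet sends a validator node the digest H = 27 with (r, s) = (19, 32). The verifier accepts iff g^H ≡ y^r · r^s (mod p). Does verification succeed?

passes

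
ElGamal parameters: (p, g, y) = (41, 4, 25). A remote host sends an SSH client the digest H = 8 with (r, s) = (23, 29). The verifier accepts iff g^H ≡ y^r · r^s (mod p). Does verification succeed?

Left side g^H mod p:
Squares mod 41: 4^1≡4, 4^2≡16, 4^4≡10, 4^8≡18
4^8 ≡ 18 (mod 41)
Right side y^r · r^s mod p:
Squares mod 41: 25^1≡25, 25^2≡10, 25^4≡18, 25^8≡37, 25^16≡16
23 = 16 + 4 + 2 + 1, so 25^23 ≡ 16·18·10·25 ≡ 4 (mod 41)
Squares mod 41: 23^1≡23, 23^2≡37, 23^4≡16, 23^8≡10, 23^16≡18
29 = 16 + 8 + 4 + 1, so 23^29 ≡ 18·10·16·23 ≡ 25 (mod 41)
4·25 = 100 ≡ 18 (mod 41)
18 ≡ 18 (mod 41), so the signature is genuine.

passes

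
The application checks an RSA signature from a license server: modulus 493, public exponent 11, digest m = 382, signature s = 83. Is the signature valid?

s^11 mod 493 = 111
111 ≠ 382, so verification fails.

invalid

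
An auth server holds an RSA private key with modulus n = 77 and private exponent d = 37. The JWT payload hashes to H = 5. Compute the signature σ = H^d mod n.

Squares mod 77: H^1≡5, H^2≡25, H^4≡9, H^8≡4, H^16≡16, H^32≡25
37 = 32 + 4 + 1, so H^37 ≡ 25·9·5 ≡ 47 (mod 77)

47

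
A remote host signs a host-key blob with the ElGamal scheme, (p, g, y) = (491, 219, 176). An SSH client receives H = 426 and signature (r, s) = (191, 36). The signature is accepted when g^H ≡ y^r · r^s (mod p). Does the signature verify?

verifies

Left side g^H mod p:
219^426 mod 491 = 325
Right side y^r · r^s mod p:
176^191 mod 491 = 9
191^36 mod 491 = 418
9·418 = 3762 ≡ 325 (mod 491)
325 ≡ 325 (mod 491), so the signature is genuine.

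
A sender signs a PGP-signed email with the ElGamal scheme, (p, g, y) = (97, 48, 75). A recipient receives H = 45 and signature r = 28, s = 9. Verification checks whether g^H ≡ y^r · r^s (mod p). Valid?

no

Left side g^H mod p:
48^2 = 2304 ≡ 73
48^4 ≡ 73^2 = 5329 ≡ 91
48^8 ≡ 91^2 = 8281 ≡ 36
48^16 ≡ 36^2 = 1296 ≡ 35
48^32 ≡ 35^2 = 1225 ≡ 61
45 = 32 + 8 + 4 + 1, so 48^45 ≡ 61·36·91·48 ≡ 89 (mod 97)
Right side y^r · r^s mod p:
75^2 = 5625 ≡ 96
75^4 ≡ 96^2 = 9216 ≡ 1
75^8 ≡ 1^2 = 1
75^16 ≡ 1^2 = 1
28 = 16 + 8 + 4, so 75^28 ≡ 1·1·1 ≡ 1 (mod 97)
28^2 = 784 ≡ 8
28^4 ≡ 8^2 = 64
28^8 ≡ 64^2 = 4096 ≡ 22
9 = 8 + 1, so 28^9 ≡ 22·28 ≡ 34 (mod 97)
1·34 = 34 ≡ 34 (mod 97)
89 ≠ 34, so verification fails.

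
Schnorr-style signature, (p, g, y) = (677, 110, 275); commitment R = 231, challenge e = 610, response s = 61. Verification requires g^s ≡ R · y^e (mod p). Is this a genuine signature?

forged

g^s mod p:
110^2 = 12100 ≡ 591
110^4 ≡ 591^2 = 349281 ≡ 626
110^8 ≡ 626^2 = 391876 ≡ 570
110^16 ≡ 570^2 = 324900 ≡ 617
110^32 ≡ 617^2 = 380689 ≡ 215
61 = 32 + 16 + 8 + 4 + 1, so 110^61 ≡ 215·617·570·626·110 ≡ 349 (mod 677)
R · y^e mod p:
275^2 = 75625 ≡ 478
275^4 ≡ 478^2 = 228484 ≡ 335
275^8 ≡ 335^2 = 112225 ≡ 520
275^16 ≡ 520^2 = 270400 ≡ 277
275^32 ≡ 277^2 = 76729 ≡ 228
275^64 ≡ 228^2 = 51984 ≡ 532
275^128 ≡ 532^2 = 283024 ≡ 38
275^256 ≡ 38^2 = 1444 ≡ 90
275^512 ≡ 90^2 = 8100 ≡ 653
610 = 512 + 64 + 32 + 2, so 275^610 ≡ 653·532·228·478 ≡ 119 (mod 677)
231·119 = 27489 ≡ 409 (mod 677)
349 ≠ 409; the check fails.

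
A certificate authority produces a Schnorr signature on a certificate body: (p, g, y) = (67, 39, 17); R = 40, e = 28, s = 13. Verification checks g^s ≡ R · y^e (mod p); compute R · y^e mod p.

23

17^2 = 289 ≡ 21
17^4 ≡ 21^2 = 441 ≡ 39
17^8 ≡ 39^2 = 1521 ≡ 47
17^16 ≡ 47^2 = 2209 ≡ 65
28 = 16 + 8 + 4, so 17^28 ≡ 65·47·39 ≡ 19 (mod 67)
R · y^e ≡ 40·19 = 760 ≡ 23 (mod 67)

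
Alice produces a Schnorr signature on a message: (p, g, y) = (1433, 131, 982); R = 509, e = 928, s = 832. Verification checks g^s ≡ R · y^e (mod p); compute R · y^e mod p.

181

982^2 = 964324 ≡ 1348
982^4 ≡ 1348^2 = 1817104 ≡ 60
982^8 ≡ 60^2 = 3600 ≡ 734
982^16 ≡ 734^2 = 538756 ≡ 1381
982^32 ≡ 1381^2 = 1907161 ≡ 1271
982^64 ≡ 1271^2 = 1615441 ≡ 450
982^128 ≡ 450^2 = 202500 ≡ 447
982^256 ≡ 447^2 = 199809 ≡ 622
982^512 ≡ 622^2 = 386884 ≡ 1407
928 = 512 + 256 + 128 + 32, so 982^928 ≡ 1407·622·447·1271 ≡ 82 (mod 1433)
R · y^e ≡ 509·82 = 41738 ≡ 181 (mod 1433)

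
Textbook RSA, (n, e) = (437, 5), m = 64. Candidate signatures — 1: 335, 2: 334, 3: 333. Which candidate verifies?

2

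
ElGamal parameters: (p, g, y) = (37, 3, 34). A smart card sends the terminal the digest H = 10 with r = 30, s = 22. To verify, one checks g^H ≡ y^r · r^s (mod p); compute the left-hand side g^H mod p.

Squares mod 37: 3^1≡3, 3^2≡9, 3^4≡7, 3^8≡12
10 = 8 + 2, so 3^10 ≡ 12·9 ≡ 34 (mod 37)

34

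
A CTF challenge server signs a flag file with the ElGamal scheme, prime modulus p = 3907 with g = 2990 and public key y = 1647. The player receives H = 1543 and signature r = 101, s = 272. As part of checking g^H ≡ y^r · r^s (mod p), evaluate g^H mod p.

2197

2990^2 = 8940100 ≡ 884
2990^4 ≡ 884^2 = 781456 ≡ 56
2990^8 ≡ 56^2 = 3136
2990^16 ≡ 3136^2 = 9834496 ≡ 577
2990^32 ≡ 577^2 = 332929 ≡ 834
2990^64 ≡ 834^2 = 695556 ≡ 110
2990^128 ≡ 110^2 = 12100 ≡ 379
2990^256 ≡ 379^2 = 143641 ≡ 2989
2990^512 ≡ 2989^2 = 8934121 ≡ 2719
2990^1024 ≡ 2719^2 = 7392961 ≡ 917
1543 = 1024 + 512 + 4 + 2 + 1, so 2990^1543 ≡ 917·2719·56·884·2990 ≡ 2197 (mod 3907)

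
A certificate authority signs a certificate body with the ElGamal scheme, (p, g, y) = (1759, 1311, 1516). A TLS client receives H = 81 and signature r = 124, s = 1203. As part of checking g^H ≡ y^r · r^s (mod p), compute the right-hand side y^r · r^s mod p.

1033

1516^2 = 2298256 ≡ 1002
1516^4 ≡ 1002^2 = 1004004 ≡ 1374
1516^8 ≡ 1374^2 = 1887876 ≡ 469
1516^16 ≡ 469^2 = 219961 ≡ 86
1516^32 ≡ 86^2 = 7396 ≡ 360
1516^64 ≡ 360^2 = 129600 ≡ 1193
124 = 64 + 32 + 16 + 8 + 4, so 1516^124 ≡ 1193·360·86·469·1374 ≡ 1265 (mod 1759)
124^2 = 15376 ≡ 1304
124^4 ≡ 1304^2 = 1700416 ≡ 1222
124^8 ≡ 1222^2 = 1493284 ≡ 1652
124^16 ≡ 1652^2 = 2729104 ≡ 895
124^32 ≡ 895^2 = 801025 ≡ 680
124^64 ≡ 680^2 = 462400 ≡ 1542
124^128 ≡ 1542^2 = 2377764 ≡ 1355
124^256 ≡ 1355^2 = 1836025 ≡ 1388
124^512 ≡ 1388^2 = 1926544 ≡ 439
124^1024 ≡ 439^2 = 192721 ≡ 990
1203 = 1024 + 128 + 32 + 16 + 2 + 1, so 124^1203 ≡ 990·1355·680·895·1304·124 ≡ 443 (mod 1759)
y^r · r^s ≡ 1265·443 = 560395 ≡ 1033 (mod 1759)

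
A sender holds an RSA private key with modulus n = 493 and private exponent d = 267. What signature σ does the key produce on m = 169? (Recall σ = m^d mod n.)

169

Squares mod 493: m^1≡169, m^2≡460, m^4≡103, m^8≡256, m^16≡460, m^32≡103, m^64≡256, m^128≡460, m^256≡103
267 = 256 + 8 + 2 + 1, so m^267 ≡ 103·256·460·169 ≡ 169 (mod 493)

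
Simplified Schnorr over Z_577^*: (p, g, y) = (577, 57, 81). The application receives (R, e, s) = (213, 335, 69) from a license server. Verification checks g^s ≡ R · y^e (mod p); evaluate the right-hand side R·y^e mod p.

81^2 = 6561 ≡ 214
81^4 ≡ 214^2 = 45796 ≡ 213
81^8 ≡ 213^2 = 45369 ≡ 363
81^16 ≡ 363^2 = 131769 ≡ 213
81^32 ≡ 213^2 = 45369 ≡ 363
81^64 ≡ 363^2 = 131769 ≡ 213
81^128 ≡ 213^2 = 45369 ≡ 363
81^256 ≡ 363^2 = 131769 ≡ 213
335 = 256 + 64 + 8 + 4 + 2 + 1, so 81^335 ≡ 213·213·363·213·214·81 ≡ 57 (mod 577)
R · y^e ≡ 213·57 = 12141 ≡ 24 (mod 577)

24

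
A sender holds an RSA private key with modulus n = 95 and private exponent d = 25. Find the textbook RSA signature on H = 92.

17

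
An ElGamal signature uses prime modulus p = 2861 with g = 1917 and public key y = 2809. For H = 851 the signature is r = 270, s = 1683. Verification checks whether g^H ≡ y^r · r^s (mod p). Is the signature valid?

Left side g^H mod p:
1917^2 = 3674889 ≡ 1365
1917^4 ≡ 1365^2 = 1863225 ≡ 714
1917^8 ≡ 714^2 = 509796 ≡ 538
1917^16 ≡ 538^2 = 289444 ≡ 483
1917^32 ≡ 483^2 = 233289 ≡ 1548
1917^64 ≡ 1548^2 = 2396304 ≡ 1647
1917^128 ≡ 1647^2 = 2712609 ≡ 381
1917^256 ≡ 381^2 = 145161 ≡ 2111
1917^512 ≡ 2111^2 = 4456321 ≡ 1744
851 = 512 + 256 + 64 + 16 + 2 + 1, so 1917^851 ≡ 1744·2111·1647·483·1365·1917 ≡ 1014 (mod 2861)
Right side y^r · r^s mod p:
2809^2 = 7890481 ≡ 2704
2809^4 ≡ 2704^2 = 7311616 ≡ 1761
2809^8 ≡ 1761^2 = 3101121 ≡ 2658
2809^16 ≡ 2658^2 = 7064964 ≡ 1155
2809^32 ≡ 1155^2 = 1334025 ≡ 799
2809^64 ≡ 799^2 = 638401 ≡ 398
2809^128 ≡ 398^2 = 158404 ≡ 1049
2809^256 ≡ 1049^2 = 1100401 ≡ 1777
270 = 256 + 8 + 4 + 2, so 2809^270 ≡ 1777·2658·1761·2704 ≡ 2690 (mod 2861)
270^2 = 72900 ≡ 1375
270^4 ≡ 1375^2 = 1890625 ≡ 2365
270^8 ≡ 2365^2 = 5593225 ≡ 2831
270^16 ≡ 2831^2 = 8014561 ≡ 900
270^32 ≡ 900^2 = 810000 ≡ 337
270^64 ≡ 337^2 = 113569 ≡ 1990
270^128 ≡ 1990^2 = 3960100 ≡ 476
270^256 ≡ 476^2 = 226576 ≡ 557
270^512 ≡ 557^2 = 310249 ≡ 1261
270^1024 ≡ 1261^2 = 1590121 ≡ 2266
1683 = 1024 + 512 + 128 + 16 + 2 + 1, so 270^1683 ≡ 2266·1261·476·900·1375·270 ≡ 239 (mod 2861)
2690·239 = 642910 ≡ 2046 (mod 2861)
1014 ≠ 2046, so verification fails.

invalid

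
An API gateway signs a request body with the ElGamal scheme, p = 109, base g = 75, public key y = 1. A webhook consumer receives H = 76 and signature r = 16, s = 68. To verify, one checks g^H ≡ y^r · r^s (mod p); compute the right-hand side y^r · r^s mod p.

1^2 = 1
1^4 ≡ 1^2 = 1
1^8 ≡ 1^2 = 1
1^16 ≡ 1^2 = 1
16^2 = 256 ≡ 38
16^4 ≡ 38^2 = 1444 ≡ 27
16^8 ≡ 27^2 = 729 ≡ 75
16^16 ≡ 75^2 = 5625 ≡ 66
16^32 ≡ 66^2 = 4356 ≡ 105
16^64 ≡ 105^2 = 11025 ≡ 16
68 = 64 + 4, so 16^68 ≡ 16·27 ≡ 105 (mod 109)
y^r · r^s ≡ 1·105 = 105 ≡ 105 (mod 109)

105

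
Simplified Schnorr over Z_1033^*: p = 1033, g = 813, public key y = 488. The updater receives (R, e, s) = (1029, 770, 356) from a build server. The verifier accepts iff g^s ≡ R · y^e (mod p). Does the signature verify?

verifies

g^s mod p:
813^2 = 660969 ≡ 882
813^4 ≡ 882^2 = 777924 ≡ 75
813^8 ≡ 75^2 = 5625 ≡ 460
813^16 ≡ 460^2 = 211600 ≡ 868
813^32 ≡ 868^2 = 753424 ≡ 367
813^64 ≡ 367^2 = 134689 ≡ 399
813^128 ≡ 399^2 = 159201 ≡ 119
813^256 ≡ 119^2 = 14161 ≡ 732
356 = 256 + 64 + 32 + 4, so 813^356 ≡ 732·399·367·75 ≡ 18 (mod 1033)
R · y^e mod p:
488^2 = 238144 ≡ 554
488^4 ≡ 554^2 = 306916 ≡ 115
488^8 ≡ 115^2 = 13225 ≡ 829
488^16 ≡ 829^2 = 687241 ≡ 296
488^32 ≡ 296^2 = 87616 ≡ 844
488^64 ≡ 844^2 = 712336 ≡ 599
488^128 ≡ 599^2 = 358801 ≡ 350
488^256 ≡ 350^2 = 122500 ≡ 606
488^512 ≡ 606^2 = 367236 ≡ 521
770 = 512 + 256 + 2, so 488^770 ≡ 521·606·554 ≡ 512 (mod 1033)
1029·512 = 526848 ≡ 18 (mod 1033)
18 ≡ 18 (mod 1033); signature holds.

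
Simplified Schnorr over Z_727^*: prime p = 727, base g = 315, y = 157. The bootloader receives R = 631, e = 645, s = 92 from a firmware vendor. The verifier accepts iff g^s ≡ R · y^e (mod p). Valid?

no

g^s mod p:
315^2 = 99225 ≡ 353
315^4 ≡ 353^2 = 124609 ≡ 292
315^8 ≡ 292^2 = 85264 ≡ 205
315^16 ≡ 205^2 = 42025 ≡ 586
315^32 ≡ 586^2 = 343396 ≡ 252
315^64 ≡ 252^2 = 63504 ≡ 255
92 = 64 + 16 + 8 + 4, so 315^92 ≡ 255·586·205·292 ≡ 479 (mod 727)
R · y^e mod p:
157^2 = 24649 ≡ 658
157^4 ≡ 658^2 = 432964 ≡ 399
157^8 ≡ 399^2 = 159201 ≡ 715
157^16 ≡ 715^2 = 511225 ≡ 144
157^32 ≡ 144^2 = 20736 ≡ 380
157^64 ≡ 380^2 = 144400 ≡ 454
157^128 ≡ 454^2 = 206116 ≡ 375
157^256 ≡ 375^2 = 140625 ≡ 314
157^512 ≡ 314^2 = 98596 ≡ 451
645 = 512 + 128 + 4 + 1, so 157^645 ≡ 451·375·399·157 ≡ 529 (mod 727)
631·529 = 333799 ≡ 106 (mod 727)
479 ≠ 106; the check fails.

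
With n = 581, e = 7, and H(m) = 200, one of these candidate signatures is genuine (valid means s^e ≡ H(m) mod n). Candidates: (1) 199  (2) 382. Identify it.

Candidate 1: 199^2 = 39601 ≡ 93; 199^4 ≡ 93^2 = 8649 ≡ 515; 7 = 4 + 2 + 1, so 199^7 ≡ 515·93·199 ≡ 381 (mod 581)
Candidate 2: 382^2 = 145924 ≡ 93; 382^4 ≡ 93^2 = 8649 ≡ 515; 7 = 4 + 2 + 1, so 382^7 ≡ 515·93·382 ≡ 200 (mod 581)
  → matches H(m) = 200

2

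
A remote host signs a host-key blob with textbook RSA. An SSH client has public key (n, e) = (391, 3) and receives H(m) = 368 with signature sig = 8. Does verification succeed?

fails

Squares mod 391: sig^1≡8, sig^2≡64
3 = 2 + 1, so sig^3 ≡ 64·8 ≡ 121 (mod 391)
121 ≠ 368, so verification fails.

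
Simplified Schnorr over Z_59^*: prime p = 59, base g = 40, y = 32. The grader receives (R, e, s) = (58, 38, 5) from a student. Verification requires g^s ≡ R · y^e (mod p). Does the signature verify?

g^s mod p:
Squares mod 59: 40^1≡40, 40^2≡7, 40^4≡49
5 = 4 + 1, so 40^5 ≡ 49·40 ≡ 13 (mod 59)
R · y^e mod p:
Squares mod 59: 32^1≡32, 32^2≡21, 32^4≡28, 32^8≡17, 32^16≡53, 32^32≡36
38 = 32 + 4 + 2, so 32^38 ≡ 36·28·21 ≡ 46 (mod 59)
58·46 = 2668 ≡ 13 (mod 59)
13 ≡ 13 (mod 59); signature holds.

verifies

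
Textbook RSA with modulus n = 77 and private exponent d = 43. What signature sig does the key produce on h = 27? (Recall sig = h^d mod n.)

48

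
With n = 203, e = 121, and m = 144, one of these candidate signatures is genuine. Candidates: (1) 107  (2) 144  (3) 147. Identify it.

2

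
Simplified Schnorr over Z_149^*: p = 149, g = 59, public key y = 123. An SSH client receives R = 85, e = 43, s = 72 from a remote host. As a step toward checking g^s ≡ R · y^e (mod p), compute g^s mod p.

59^2 = 3481 ≡ 54
59^4 ≡ 54^2 = 2916 ≡ 85
59^8 ≡ 85^2 = 7225 ≡ 73
59^16 ≡ 73^2 = 5329 ≡ 114
59^32 ≡ 114^2 = 12996 ≡ 33
59^64 ≡ 33^2 = 1089 ≡ 46
72 = 64 + 8, so 59^72 ≡ 46·73 ≡ 80 (mod 149)

80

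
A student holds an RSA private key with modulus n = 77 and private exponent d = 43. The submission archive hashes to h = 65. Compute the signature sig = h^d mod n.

65

h^2 ≡ 65^2 = 4225 ≡ 67
h^4 ≡ 67^2 = 4489 ≡ 23
h^8 ≡ 23^2 = 529 ≡ 67
h^16 ≡ 67^2 = 4489 ≡ 23
h^32 ≡ 23^2 = 529 ≡ 67
43 = 32 + 8 + 2 + 1, so h^43 ≡ 67·67·67·65 ≡ 65 (mod 77)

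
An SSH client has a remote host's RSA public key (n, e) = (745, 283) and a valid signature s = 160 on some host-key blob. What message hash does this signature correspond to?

200

s^2 ≡ 160^2 = 25600 ≡ 270
s^4 ≡ 270^2 = 72900 ≡ 635
s^8 ≡ 635^2 = 403225 ≡ 180
s^16 ≡ 180^2 = 32400 ≡ 365
s^32 ≡ 365^2 = 133225 ≡ 615
s^64 ≡ 615^2 = 378225 ≡ 510
s^128 ≡ 510^2 = 260100 ≡ 95
s^256 ≡ 95^2 = 9025 ≡ 85
283 = 256 + 16 + 8 + 2 + 1, so s^283 ≡ 85·365·180·270·160 ≡ 200 (mod 745)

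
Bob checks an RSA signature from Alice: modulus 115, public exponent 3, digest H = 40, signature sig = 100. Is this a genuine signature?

sig^2 ≡ 100^2 = 10000 ≡ 110
3 = 2 + 1, so sig^3 ≡ 110·100 ≡ 75 (mod 115)
sig^3 mod 115 = 75, but H = 40.

forged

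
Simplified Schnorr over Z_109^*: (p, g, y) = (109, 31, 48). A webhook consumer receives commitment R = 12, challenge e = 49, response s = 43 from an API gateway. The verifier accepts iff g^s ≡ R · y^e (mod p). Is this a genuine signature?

g^s mod p:
31^2 = 961 ≡ 89
31^4 ≡ 89^2 = 7921 ≡ 73
31^8 ≡ 73^2 = 5329 ≡ 97
31^16 ≡ 97^2 = 9409 ≡ 35
31^32 ≡ 35^2 = 1225 ≡ 26
43 = 32 + 8 + 2 + 1, so 31^43 ≡ 26·97·89·31 ≡ 74 (mod 109)
R · y^e mod p:
48^2 = 2304 ≡ 15
48^4 ≡ 15^2 = 225 ≡ 7
48^8 ≡ 7^2 = 49
48^16 ≡ 49^2 = 2401 ≡ 3
48^32 ≡ 3^2 = 9
49 = 32 + 16 + 1, so 48^49 ≡ 9·3·48 ≡ 97 (mod 109)
12·97 = 1164 ≡ 74 (mod 109)
74 ≡ 74 (mod 109); signature holds.

genuine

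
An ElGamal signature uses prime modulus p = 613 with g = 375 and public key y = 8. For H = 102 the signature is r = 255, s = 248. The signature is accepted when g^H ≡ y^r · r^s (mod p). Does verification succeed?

fails

Left side g^H mod p:
375^2 = 140625 ≡ 248
375^4 ≡ 248^2 = 61504 ≡ 204
375^8 ≡ 204^2 = 41616 ≡ 545
375^16 ≡ 545^2 = 297025 ≡ 333
375^32 ≡ 333^2 = 110889 ≡ 549
375^64 ≡ 549^2 = 301401 ≡ 418
102 = 64 + 32 + 4 + 2, so 375^102 ≡ 418·549·204·248 ≡ 612 (mod 613)
Right side y^r · r^s mod p:
8^2 = 64
8^4 ≡ 64^2 = 4096 ≡ 418
8^8 ≡ 418^2 = 174724 ≡ 19
8^16 ≡ 19^2 = 361
8^32 ≡ 361^2 = 130321 ≡ 365
8^64 ≡ 365^2 = 133225 ≡ 204
8^128 ≡ 204^2 = 41616 ≡ 545
255 = 128 + 64 + 32 + 16 + 8 + 4 + 2 + 1, so 8^255 ≡ 545·204·365·361·19·418·64·8 ≡ 578 (mod 613)
255^2 = 65025 ≡ 47
255^4 ≡ 47^2 = 2209 ≡ 370
255^8 ≡ 370^2 = 136900 ≡ 201
255^16 ≡ 201^2 = 40401 ≡ 556
255^32 ≡ 556^2 = 309136 ≡ 184
255^64 ≡ 184^2 = 33856 ≡ 141
255^128 ≡ 141^2 = 19881 ≡ 265
248 = 128 + 64 + 32 + 16 + 8, so 255^248 ≡ 265·141·184·556·201 ≡ 81 (mod 613)
578·81 = 46818 ≡ 230 (mod 613)
612 ≠ 230, so verification fails.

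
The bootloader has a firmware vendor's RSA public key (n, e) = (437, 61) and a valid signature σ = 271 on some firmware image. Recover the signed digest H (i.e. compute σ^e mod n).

54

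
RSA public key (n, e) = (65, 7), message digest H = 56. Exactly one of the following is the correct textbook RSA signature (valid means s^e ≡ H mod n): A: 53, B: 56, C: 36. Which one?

B

Candidate A: Squares mod 65: 53^1≡53, 53^2≡14, 53^4≡1; 7 = 4 + 2 + 1, so 53^7 ≡ 1·14·53 ≡ 27 (mod 65)
Candidate B: Squares mod 65: 56^1≡56, 56^2≡16, 56^4≡61; 7 = 4 + 2 + 1, so 56^7 ≡ 61·16·56 ≡ 56 (mod 65)
  → matches H = 56
Candidate C: Squares mod 65: 36^1≡36, 36^2≡61, 36^4≡16; 7 = 4 + 2 + 1, so 36^7 ≡ 16·61·36 ≡ 36 (mod 65)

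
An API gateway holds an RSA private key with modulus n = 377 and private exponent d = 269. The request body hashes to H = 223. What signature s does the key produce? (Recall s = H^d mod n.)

H^2 ≡ 223^2 = 49729 ≡ 342
H^4 ≡ 342^2 = 116964 ≡ 94
H^8 ≡ 94^2 = 8836 ≡ 165
H^16 ≡ 165^2 = 27225 ≡ 81
H^32 ≡ 81^2 = 6561 ≡ 152
H^64 ≡ 152^2 = 23104 ≡ 107
H^128 ≡ 107^2 = 11449 ≡ 139
H^256 ≡ 139^2 = 19321 ≡ 94
269 = 256 + 8 + 4 + 1, so H^269 ≡ 94·165·94·223 ≡ 344 (mod 377)

344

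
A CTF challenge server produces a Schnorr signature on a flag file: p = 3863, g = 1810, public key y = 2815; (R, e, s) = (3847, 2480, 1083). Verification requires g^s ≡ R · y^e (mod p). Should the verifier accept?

g^s mod p:
1810^2 = 3276100 ≡ 276
1810^4 ≡ 276^2 = 76176 ≡ 2779
1810^8 ≡ 2779^2 = 7722841 ≡ 704
1810^16 ≡ 704^2 = 495616 ≡ 1152
1810^32 ≡ 1152^2 = 1327104 ≡ 2095
1810^64 ≡ 2095^2 = 4389025 ≡ 657
1810^128 ≡ 657^2 = 431649 ≡ 2856
1810^256 ≡ 2856^2 = 8156736 ≡ 1943
1810^512 ≡ 1943^2 = 3775249 ≡ 1098
1810^1024 ≡ 1098^2 = 1205604 ≡ 348
1083 = 1024 + 32 + 16 + 8 + 2 + 1, so 1810^1083 ≡ 348·2095·1152·704·276·1810 ≡ 2878 (mod 3863)
R · y^e mod p:
2815^2 = 7924225 ≡ 1212
2815^4 ≡ 1212^2 = 1468944 ≡ 1004
2815^8 ≡ 1004^2 = 1008016 ≡ 3636
2815^16 ≡ 3636^2 = 13220496 ≡ 1310
2815^32 ≡ 1310^2 = 1716100 ≡ 928
2815^64 ≡ 928^2 = 861184 ≡ 3598
2815^128 ≡ 3598^2 = 12945604 ≡ 691
2815^256 ≡ 691^2 = 477481 ≡ 2332
2815^512 ≡ 2332^2 = 5438224 ≡ 2983
2815^1024 ≡ 2983^2 = 8898289 ≡ 1800
2815^2048 ≡ 1800^2 = 3240000 ≡ 2806
2480 = 2048 + 256 + 128 + 32 + 16, so 2815^2480 ≡ 2806·2332·691·928·1310 ≡ 303 (mod 3863)
3847·303 = 1165641 ≡ 2878 (mod 3863)
2878 ≡ 2878 (mod 3863); signature holds.

accept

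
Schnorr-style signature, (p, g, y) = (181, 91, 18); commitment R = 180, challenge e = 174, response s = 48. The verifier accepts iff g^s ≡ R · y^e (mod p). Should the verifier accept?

accept

g^s mod p:
91^48 mod 181 = 25
R · y^e mod p:
18^174 mod 181 = 156
180·156 = 28080 ≡ 25 (mod 181)
25 ≡ 25 (mod 181); signature holds.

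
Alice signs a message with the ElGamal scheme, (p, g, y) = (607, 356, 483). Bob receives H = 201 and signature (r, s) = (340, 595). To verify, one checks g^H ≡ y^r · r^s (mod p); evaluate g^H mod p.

356^2 = 126736 ≡ 480
356^4 ≡ 480^2 = 230400 ≡ 347
356^8 ≡ 347^2 = 120409 ≡ 223
356^16 ≡ 223^2 = 49729 ≡ 562
356^32 ≡ 562^2 = 315844 ≡ 204
356^64 ≡ 204^2 = 41616 ≡ 340
356^128 ≡ 340^2 = 115600 ≡ 270
201 = 128 + 64 + 8 + 1, so 356^201 ≡ 270·340·223·356 ≡ 370 (mod 607)

370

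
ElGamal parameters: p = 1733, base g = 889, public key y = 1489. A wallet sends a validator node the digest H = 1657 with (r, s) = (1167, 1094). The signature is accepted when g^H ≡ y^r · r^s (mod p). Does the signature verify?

verifies

Left side g^H mod p:
Squares mod 1733: 889^1≡889, 889^2≡73, 889^4≡130, 889^8≡1303, 889^16≡1202, 889^32≡1215, 889^64≡1442, 889^128≡1497, 889^256≡240, 889^512≡411, 889^1024≡820
1657 = 1024 + 512 + 64 + 32 + 16 + 8 + 1, so 889^1657 ≡ 820·411·1442·1215·1202·1303·889 ≡ 590 (mod 1733)
Right side y^r · r^s mod p:
Squares mod 1733: 1489^1≡1489, 1489^2≡614, 1489^4≡935, 1489^8≡793, 1489^16≡1503, 1489^32≡910, 1489^64≡1459, 1489^128≡557, 1489^256≡42, 1489^512≡31, 1489^1024≡961
1167 = 1024 + 128 + 8 + 4 + 2 + 1, so 1489^1167 ≡ 961·557·793·935·614·1489 ≡ 304 (mod 1733)
Squares mod 1733: 1167^1≡1167, 1167^2≡1484, 1167^4≡1346, 1167^8≡731, 1167^16≡597, 1167^32≡1144, 1167^64≡321, 1167^128≡794, 1167^256≡1357, 1167^512≡1003, 1167^1024≡869
1094 = 1024 + 64 + 4 + 2, so 1167^1094 ≡ 869·321·1346·1484 ≡ 515 (mod 1733)
304·515 = 156560 ≡ 590 (mod 1733)
590 ≡ 590 (mod 1733), so the signature is genuine.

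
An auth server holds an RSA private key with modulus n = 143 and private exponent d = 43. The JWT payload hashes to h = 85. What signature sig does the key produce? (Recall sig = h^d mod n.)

6

h^2 ≡ 85^2 = 7225 ≡ 75
h^4 ≡ 75^2 = 5625 ≡ 48
h^8 ≡ 48^2 = 2304 ≡ 16
h^16 ≡ 16^2 = 256 ≡ 113
h^32 ≡ 113^2 = 12769 ≡ 42
43 = 32 + 8 + 2 + 1, so h^43 ≡ 42·16·75·85 ≡ 6 (mod 143)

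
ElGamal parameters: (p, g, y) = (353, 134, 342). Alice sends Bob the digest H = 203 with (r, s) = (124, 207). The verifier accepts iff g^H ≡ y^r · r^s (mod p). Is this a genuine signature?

forged

Left side g^H mod p:
134^2 = 17956 ≡ 306
134^4 ≡ 306^2 = 93636 ≡ 91
134^8 ≡ 91^2 = 8281 ≡ 162
134^16 ≡ 162^2 = 26244 ≡ 122
134^32 ≡ 122^2 = 14884 ≡ 58
134^64 ≡ 58^2 = 3364 ≡ 187
134^128 ≡ 187^2 = 34969 ≡ 22
203 = 128 + 64 + 8 + 2 + 1, so 134^203 ≡ 22·187·162·306·134 ≡ 224 (mod 353)
Right side y^r · r^s mod p:
342^2 = 116964 ≡ 121
342^4 ≡ 121^2 = 14641 ≡ 168
342^8 ≡ 168^2 = 28224 ≡ 337
342^16 ≡ 337^2 = 113569 ≡ 256
342^32 ≡ 256^2 = 65536 ≡ 231
342^64 ≡ 231^2 = 53361 ≡ 58
124 = 64 + 32 + 16 + 8 + 4, so 342^124 ≡ 58·231·256·337·168 ≡ 331 (mod 353)
124^2 = 15376 ≡ 197
124^4 ≡ 197^2 = 38809 ≡ 332
124^8 ≡ 332^2 = 110224 ≡ 88
124^16 ≡ 88^2 = 7744 ≡ 331
124^32 ≡ 331^2 = 109561 ≡ 131
124^64 ≡ 131^2 = 17161 ≡ 217
124^128 ≡ 217^2 = 47089 ≡ 140
207 = 128 + 64 + 8 + 4 + 2 + 1, so 124^207 ≡ 140·217·88·332·197·124 ≡ 258 (mod 353)
331·258 = 85398 ≡ 325 (mod 353)
224 ≠ 325, so verification fails.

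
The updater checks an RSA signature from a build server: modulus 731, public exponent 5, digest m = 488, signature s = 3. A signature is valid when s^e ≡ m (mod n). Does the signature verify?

Squares mod 731: s^1≡3, s^2≡9, s^4≡81
5 = 4 + 1, so s^5 ≡ 81·3 ≡ 243 (mod 731)
243 ≠ 488, so verification fails.

does not verify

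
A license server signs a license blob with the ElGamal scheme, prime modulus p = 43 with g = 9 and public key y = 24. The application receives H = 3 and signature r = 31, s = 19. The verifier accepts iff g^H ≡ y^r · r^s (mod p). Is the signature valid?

Left side g^H mod p:
Squares mod 43: 9^1≡9, 9^2≡38
3 = 2 + 1, so 9^3 ≡ 38·9 ≡ 41 (mod 43)
Right side y^r · r^s mod p:
Squares mod 43: 24^1≡24, 24^2≡17, 24^4≡31, 24^8≡15, 24^16≡10
31 = 16 + 8 + 4 + 2 + 1, so 24^31 ≡ 10·15·31·17·24 ≡ 40 (mod 43)
Squares mod 43: 31^1≡31, 31^2≡15, 31^4≡10, 31^8≡14, 31^16≡24
19 = 16 + 2 + 1, so 31^19 ≡ 24·15·31 ≡ 23 (mod 43)
40·23 = 920 ≡ 17 (mod 43)
41 ≠ 17, so verification fails.

invalid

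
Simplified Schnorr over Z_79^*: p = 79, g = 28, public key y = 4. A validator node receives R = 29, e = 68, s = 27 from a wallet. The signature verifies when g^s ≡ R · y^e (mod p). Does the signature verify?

g^s mod p:
Squares mod 79: 28^1≡28, 28^2≡73, 28^4≡36, 28^8≡32, 28^16≡76
27 = 16 + 8 + 2 + 1, so 28^27 ≡ 76·32·73·28 ≡ 12 (mod 79)
R · y^e mod p:
Squares mod 79: 4^1≡4, 4^2≡16, 4^4≡19, 4^8≡45, 4^16≡50, 4^32≡51, 4^64≡73
68 = 64 + 4, so 4^68 ≡ 73·19 ≡ 44 (mod 79)
29·44 = 1276 ≡ 12 (mod 79)
12 ≡ 12 (mod 79); signature holds.

verifies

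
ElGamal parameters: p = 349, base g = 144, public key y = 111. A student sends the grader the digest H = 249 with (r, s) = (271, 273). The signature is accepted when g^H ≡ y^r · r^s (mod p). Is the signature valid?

Left side g^H mod p:
144^2 = 20736 ≡ 145
144^4 ≡ 145^2 = 21025 ≡ 85
144^8 ≡ 85^2 = 7225 ≡ 245
144^16 ≡ 245^2 = 60025 ≡ 346
144^32 ≡ 346^2 = 119716 ≡ 9
144^64 ≡ 9^2 = 81
144^128 ≡ 81^2 = 6561 ≡ 279
249 = 128 + 64 + 32 + 16 + 8 + 1, so 144^249 ≡ 279·81·9·346·245·144 ≡ 88 (mod 349)
Right side y^r · r^s mod p:
111^2 = 12321 ≡ 106
111^4 ≡ 106^2 = 11236 ≡ 68
111^8 ≡ 68^2 = 4624 ≡ 87
111^16 ≡ 87^2 = 7569 ≡ 240
111^32 ≡ 240^2 = 57600 ≡ 15
111^64 ≡ 15^2 = 225
111^128 ≡ 225^2 = 50625 ≡ 20
111^256 ≡ 20^2 = 400 ≡ 51
271 = 256 + 8 + 4 + 2 + 1, so 111^271 ≡ 51·87·68·106·111 ≡ 148 (mod 349)
271^2 = 73441 ≡ 151
271^4 ≡ 151^2 = 22801 ≡ 116
271^8 ≡ 116^2 = 13456 ≡ 194
271^16 ≡ 194^2 = 37636 ≡ 293
271^32 ≡ 293^2 = 85849 ≡ 344
271^64 ≡ 344^2 = 118336 ≡ 25
271^128 ≡ 25^2 = 625 ≡ 276
271^256 ≡ 276^2 = 76176 ≡ 94
273 = 256 + 16 + 1, so 271^273 ≡ 94·293·271 ≡ 168 (mod 349)
148·168 = 24864 ≡ 85 (mod 349)
88 ≠ 85, so verification fails.

invalid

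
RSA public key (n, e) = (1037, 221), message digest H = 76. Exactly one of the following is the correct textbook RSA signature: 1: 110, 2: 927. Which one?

2

Candidate 1: 110^2 = 12100 ≡ 693; 110^4 ≡ 693^2 = 480249 ≡ 118; 110^8 ≡ 118^2 = 13924 ≡ 443; 110^16 ≡ 443^2 = 196249 ≡ 256; 110^32 ≡ 256^2 = 65536 ≡ 205; 110^64 ≡ 205^2 = 42025 ≡ 545; 110^128 ≡ 545^2 = 297025 ≡ 443; 221 = 128 + 64 + 16 + 8 + 4 + 1, so 110^221 ≡ 443·545·256·443·118·110 ≡ 961 (mod 1037)
Candidate 2: 927^2 = 859329 ≡ 693; 927^4 ≡ 693^2 = 480249 ≡ 118; 927^8 ≡ 118^2 = 13924 ≡ 443; 927^16 ≡ 443^2 = 196249 ≡ 256; 927^32 ≡ 256^2 = 65536 ≡ 205; 927^64 ≡ 205^2 = 42025 ≡ 545; 927^128 ≡ 545^2 = 297025 ≡ 443; 221 = 128 + 64 + 16 + 8 + 4 + 1, so 927^221 ≡ 443·545·256·443·118·927 ≡ 76 (mod 1037)
  → matches H = 76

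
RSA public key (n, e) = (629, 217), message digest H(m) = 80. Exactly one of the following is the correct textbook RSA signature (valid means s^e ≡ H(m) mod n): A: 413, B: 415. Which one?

A

Candidate A: 413^2 = 170569 ≡ 110; 413^4 ≡ 110^2 = 12100 ≡ 149; 413^8 ≡ 149^2 = 22201 ≡ 186; 413^16 ≡ 186^2 = 34596 ≡ 1; 413^32 ≡ 1^2 = 1; 413^64 ≡ 1^2 = 1; 413^128 ≡ 1^2 = 1; 217 = 128 + 64 + 16 + 8 + 1, so 413^217 ≡ 1·1·1·186·413 ≡ 80 (mod 629)
  → matches H(m) = 80
Candidate B: 415^2 = 172225 ≡ 508; 415^4 ≡ 508^2 = 258064 ≡ 174; 415^8 ≡ 174^2 = 30276 ≡ 84; 415^16 ≡ 84^2 = 7056 ≡ 137; 415^32 ≡ 137^2 = 18769 ≡ 528; 415^64 ≡ 528^2 = 278784 ≡ 137; 415^128 ≡ 137^2 = 18769 ≡ 528; 217 = 128 + 64 + 16 + 8 + 1, so 415^217 ≡ 528·137·137·84·415 ≡ 452 (mod 629)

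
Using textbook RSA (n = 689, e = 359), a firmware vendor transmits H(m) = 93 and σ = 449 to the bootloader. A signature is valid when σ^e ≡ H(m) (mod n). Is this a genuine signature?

genuine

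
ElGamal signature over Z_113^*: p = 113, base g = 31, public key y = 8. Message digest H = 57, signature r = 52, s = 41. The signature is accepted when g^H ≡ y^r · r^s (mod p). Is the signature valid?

invalid

Left side g^H mod p:
31^57 mod 113 = 31
Right side y^r · r^s mod p:
8^52 mod 113 = 109
52^41 mod 113 = 41
109·41 = 4469 ≡ 62 (mod 113)
31 ≠ 62, so verification fails.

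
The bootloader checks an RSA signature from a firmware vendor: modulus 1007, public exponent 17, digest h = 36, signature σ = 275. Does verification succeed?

passes

σ^2 ≡ 275^2 = 75625 ≡ 100
σ^4 ≡ 100^2 = 10000 ≡ 937
σ^8 ≡ 937^2 = 877969 ≡ 872
σ^16 ≡ 872^2 = 760384 ≡ 99
17 = 16 + 1, so σ^17 ≡ 99·275 ≡ 36 (mod 1007)
36 = h, so the signature checks out.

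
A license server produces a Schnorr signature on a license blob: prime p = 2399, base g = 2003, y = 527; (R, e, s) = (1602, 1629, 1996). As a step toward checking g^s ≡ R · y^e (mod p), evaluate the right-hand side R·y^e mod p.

Squares mod 2399: 527^1≡527, 527^2≡1844, 527^4≡953, 527^8≡1387, 527^16≡2170, 527^32≡2062, 527^64≡816, 527^128≡1333, 527^256≡1629, 527^512≡347, 527^1024≡459
1629 = 1024 + 512 + 64 + 16 + 8 + 4 + 1, so 527^1629 ≡ 459·347·816·2170·1387·953·527 ≡ 2070 (mod 2399)
R · y^e ≡ 1602·2070 = 3316140 ≡ 722 (mod 2399)

722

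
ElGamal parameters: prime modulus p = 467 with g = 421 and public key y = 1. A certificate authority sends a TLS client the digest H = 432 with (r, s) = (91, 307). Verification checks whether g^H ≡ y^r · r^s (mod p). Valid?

Left side g^H mod p:
421^2 = 177241 ≡ 248
421^4 ≡ 248^2 = 61504 ≡ 327
421^8 ≡ 327^2 = 106929 ≡ 453
421^16 ≡ 453^2 = 205209 ≡ 196
421^32 ≡ 196^2 = 38416 ≡ 122
421^64 ≡ 122^2 = 14884 ≡ 407
421^128 ≡ 407^2 = 165649 ≡ 331
421^256 ≡ 331^2 = 109561 ≡ 283
432 = 256 + 128 + 32 + 16, so 421^432 ≡ 283·331·122·196 ≡ 250 (mod 467)
Right side y^r · r^s mod p:
1^2 = 1
1^4 ≡ 1^2 = 1
1^8 ≡ 1^2 = 1
1^16 ≡ 1^2 = 1
1^32 ≡ 1^2 = 1
1^64 ≡ 1^2 = 1
91 = 64 + 16 + 8 + 2 + 1, so 1^91 ≡ 1·1·1·1·1 ≡ 1 (mod 467)
91^2 = 8281 ≡ 342
91^4 ≡ 342^2 = 116964 ≡ 214
91^8 ≡ 214^2 = 45796 ≡ 30
91^16 ≡ 30^2 = 900 ≡ 433
91^32 ≡ 433^2 = 187489 ≡ 222
91^64 ≡ 222^2 = 49284 ≡ 249
91^128 ≡ 249^2 = 62001 ≡ 357
91^256 ≡ 357^2 = 127449 ≡ 425
307 = 256 + 32 + 16 + 2 + 1, so 91^307 ≡ 425·222·433·342·91 ≡ 250 (mod 467)
1·250 = 250 ≡ 250 (mod 467)
250 ≡ 250 (mod 467), so the signature is genuine.

yes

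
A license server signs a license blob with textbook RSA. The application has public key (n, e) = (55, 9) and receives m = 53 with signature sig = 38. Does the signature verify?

sig^9 mod 55 = 53
sig^9 mod 55 = 53 matches m.

verifies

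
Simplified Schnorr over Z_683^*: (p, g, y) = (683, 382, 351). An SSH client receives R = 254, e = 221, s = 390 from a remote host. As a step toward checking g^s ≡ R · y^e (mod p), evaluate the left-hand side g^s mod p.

97

Squares mod 683: 382^1≡382, 382^2≡445, 382^4≡638, 382^8≡659, 382^16≡576, 382^32≡521, 382^64≡290, 382^128≡91, 382^256≡85
390 = 256 + 128 + 4 + 2, so 382^390 ≡ 85·91·638·445 ≡ 97 (mod 683)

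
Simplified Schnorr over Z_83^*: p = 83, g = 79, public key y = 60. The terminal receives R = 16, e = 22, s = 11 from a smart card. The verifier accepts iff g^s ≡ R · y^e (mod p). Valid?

g^s mod p:
Squares mod 83: 79^1≡79, 79^2≡16, 79^4≡7, 79^8≡49
11 = 8 + 2 + 1, so 79^11 ≡ 49·16·79 ≡ 18 (mod 83)
R · y^e mod p:
Squares mod 83: 60^1≡60, 60^2≡31, 60^4≡48, 60^8≡63, 60^16≡68
22 = 16 + 4 + 2, so 60^22 ≡ 68·48·31 ≡ 7 (mod 83)
16·7 = 112 ≡ 29 (mod 83)
18 ≠ 29; the check fails.

no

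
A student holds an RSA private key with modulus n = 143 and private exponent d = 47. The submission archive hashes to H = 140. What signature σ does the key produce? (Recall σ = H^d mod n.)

H^47 mod 143 = 134

134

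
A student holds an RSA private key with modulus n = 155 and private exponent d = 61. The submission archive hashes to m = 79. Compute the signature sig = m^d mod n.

79

Squares mod 155: m^1≡79, m^2≡41, m^4≡131, m^8≡111, m^16≡76, m^32≡41
61 = 32 + 16 + 8 + 4 + 1, so m^61 ≡ 41·76·111·131·79 ≡ 79 (mod 155)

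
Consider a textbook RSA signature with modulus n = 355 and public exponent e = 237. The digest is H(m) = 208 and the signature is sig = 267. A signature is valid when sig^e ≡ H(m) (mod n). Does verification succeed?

Squares mod 355: sig^1≡267, sig^2≡289, sig^4≡96, sig^8≡341, sig^16≡196, sig^32≡76, sig^64≡96, sig^128≡341
237 = 128 + 64 + 32 + 8 + 4 + 1, so sig^237 ≡ 341·96·76·341·96·267 ≡ 147 (mod 355)
The recovered value 147 does not match the digest 208.

fails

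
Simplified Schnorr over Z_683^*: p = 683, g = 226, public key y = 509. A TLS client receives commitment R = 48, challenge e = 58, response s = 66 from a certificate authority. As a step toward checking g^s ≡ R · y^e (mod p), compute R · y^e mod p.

509^2 = 259081 ≡ 224
509^4 ≡ 224^2 = 50176 ≡ 317
509^8 ≡ 317^2 = 100489 ≡ 88
509^16 ≡ 88^2 = 7744 ≡ 231
509^32 ≡ 231^2 = 53361 ≡ 87
58 = 32 + 16 + 8 + 2, so 509^58 ≡ 87·231·88·224 ≡ 453 (mod 683)
R · y^e ≡ 48·453 = 21744 ≡ 571 (mod 683)

571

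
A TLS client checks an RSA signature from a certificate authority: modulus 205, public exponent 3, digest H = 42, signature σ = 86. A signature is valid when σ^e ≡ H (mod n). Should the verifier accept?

σ^3 mod 205 = 146
146 ≠ 42, so verification fails.

reject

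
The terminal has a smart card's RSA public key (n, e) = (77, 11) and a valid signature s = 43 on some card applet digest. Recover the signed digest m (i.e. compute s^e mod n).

s^11 mod 77 = 43

43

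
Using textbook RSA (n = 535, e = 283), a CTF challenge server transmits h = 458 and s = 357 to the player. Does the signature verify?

verifies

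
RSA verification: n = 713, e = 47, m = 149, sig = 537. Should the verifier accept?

Squares mod 713: sig^1≡537, sig^2≡317, sig^4≡669, sig^8≡510, sig^16≡568, sig^32≡348
47 = 32 + 8 + 4 + 2 + 1, so sig^47 ≡ 348·510·669·317·537 ≡ 627 (mod 713)
sig^47 mod 713 = 627, but m = 149.

reject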